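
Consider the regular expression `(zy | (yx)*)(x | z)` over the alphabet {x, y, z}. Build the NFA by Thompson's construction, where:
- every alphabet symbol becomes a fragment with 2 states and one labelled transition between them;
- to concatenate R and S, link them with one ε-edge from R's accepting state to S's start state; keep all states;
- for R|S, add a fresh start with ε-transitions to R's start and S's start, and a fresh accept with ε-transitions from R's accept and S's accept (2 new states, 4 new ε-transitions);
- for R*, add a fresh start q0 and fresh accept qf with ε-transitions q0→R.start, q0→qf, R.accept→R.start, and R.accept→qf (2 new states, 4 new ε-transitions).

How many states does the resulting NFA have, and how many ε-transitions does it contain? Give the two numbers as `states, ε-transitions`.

18, 15

Bottom-up over the parse tree:
Each of the 6 symbol leaves contributes 2 states and 0 ε-transitions.
  zy — 4 states, 1 ε-transition
  yx — 4 states, 1 ε-transition
  (yx)* — 6 states, 5 ε-transitions
  zy | (yx)* — 12 states, 10 ε-transitions
  x | z — 6 states, 4 ε-transitions
  (zy | (yx)*)(x | z) — 18 states, 15 ε-transitions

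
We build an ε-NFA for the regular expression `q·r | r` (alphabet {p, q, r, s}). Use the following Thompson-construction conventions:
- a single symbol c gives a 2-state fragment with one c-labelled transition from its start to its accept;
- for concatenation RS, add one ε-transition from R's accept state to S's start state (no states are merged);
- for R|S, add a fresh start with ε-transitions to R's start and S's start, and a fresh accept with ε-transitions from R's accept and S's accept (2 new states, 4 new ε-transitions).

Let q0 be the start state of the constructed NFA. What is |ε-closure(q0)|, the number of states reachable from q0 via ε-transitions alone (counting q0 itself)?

3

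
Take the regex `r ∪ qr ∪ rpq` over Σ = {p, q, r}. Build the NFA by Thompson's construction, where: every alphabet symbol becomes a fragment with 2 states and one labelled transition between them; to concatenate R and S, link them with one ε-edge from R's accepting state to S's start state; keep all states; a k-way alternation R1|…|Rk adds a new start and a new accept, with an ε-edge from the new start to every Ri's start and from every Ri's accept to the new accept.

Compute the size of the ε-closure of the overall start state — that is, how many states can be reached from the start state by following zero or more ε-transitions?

Work bottom-up. For each fragment F, track |ε-closure(F.start)| and whether F's accept lies in that closure (i.e. whether F accepts ε). A single-symbol fragment has closure size 1 and does not accept ε.
  qr — same as the first factor's closure: C = 1
  rpq — C equals the left operand's closure size = 1 (its accept is not ε-reachable, so the closure stops there)
  r ∪ qr ∪ rpq — C = 1 + 1 + 1 + 1 = 4 (the new accept is not ε-reachable since no branch accepts ε)

4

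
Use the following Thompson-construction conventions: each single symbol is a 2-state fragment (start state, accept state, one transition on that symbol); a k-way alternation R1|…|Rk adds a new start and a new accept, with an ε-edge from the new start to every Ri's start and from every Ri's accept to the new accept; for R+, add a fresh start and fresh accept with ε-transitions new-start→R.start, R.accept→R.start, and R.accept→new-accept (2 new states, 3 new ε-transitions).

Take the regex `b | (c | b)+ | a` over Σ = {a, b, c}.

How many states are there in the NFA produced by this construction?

By structural recursion:
Each of the 4 symbol leaves contributes a 2-state fragment.
  c | b : 6 states
  (c | b)+ : 8 states
  b | (c | b)+ | a : 14 states

14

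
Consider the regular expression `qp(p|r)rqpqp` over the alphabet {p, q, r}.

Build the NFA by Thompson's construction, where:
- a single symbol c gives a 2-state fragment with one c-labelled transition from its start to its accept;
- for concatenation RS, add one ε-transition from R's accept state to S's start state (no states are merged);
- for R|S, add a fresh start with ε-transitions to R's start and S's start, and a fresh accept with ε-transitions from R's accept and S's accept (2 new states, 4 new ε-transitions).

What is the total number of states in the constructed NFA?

20

Recursing over subexpressions:
Each of the 9 symbol leaves contributes a 2-state fragment.
  p|r → 6 states
  qp(p|r)rqpqp → 20 states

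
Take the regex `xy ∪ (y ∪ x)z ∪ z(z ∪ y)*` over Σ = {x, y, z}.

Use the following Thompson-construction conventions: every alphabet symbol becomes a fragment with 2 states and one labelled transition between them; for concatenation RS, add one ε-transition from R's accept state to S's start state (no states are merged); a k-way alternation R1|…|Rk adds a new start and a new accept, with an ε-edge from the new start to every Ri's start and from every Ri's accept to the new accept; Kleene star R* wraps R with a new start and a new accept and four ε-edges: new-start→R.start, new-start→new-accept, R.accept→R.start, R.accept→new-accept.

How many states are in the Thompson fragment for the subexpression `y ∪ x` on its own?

6

Fragment for `y ∪ x`:
Each of the 2 symbol leaves contributes a 2-state fragment.
  y ∪ x → 6 states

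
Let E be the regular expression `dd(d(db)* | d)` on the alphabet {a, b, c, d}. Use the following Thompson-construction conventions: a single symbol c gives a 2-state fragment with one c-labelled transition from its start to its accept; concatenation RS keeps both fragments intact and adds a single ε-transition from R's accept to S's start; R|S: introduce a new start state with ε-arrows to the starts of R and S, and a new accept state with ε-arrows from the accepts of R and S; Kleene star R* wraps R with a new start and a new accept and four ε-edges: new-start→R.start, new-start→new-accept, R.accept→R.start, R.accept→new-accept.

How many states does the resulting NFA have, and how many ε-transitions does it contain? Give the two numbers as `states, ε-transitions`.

16, 12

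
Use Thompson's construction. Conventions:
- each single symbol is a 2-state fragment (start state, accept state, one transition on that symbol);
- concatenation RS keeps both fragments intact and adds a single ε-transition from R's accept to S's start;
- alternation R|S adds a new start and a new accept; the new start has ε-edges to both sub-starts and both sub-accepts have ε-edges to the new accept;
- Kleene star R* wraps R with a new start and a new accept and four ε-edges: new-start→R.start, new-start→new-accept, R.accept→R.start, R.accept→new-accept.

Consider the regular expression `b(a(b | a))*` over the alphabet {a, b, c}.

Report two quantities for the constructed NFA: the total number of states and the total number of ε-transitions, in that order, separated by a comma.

12, 10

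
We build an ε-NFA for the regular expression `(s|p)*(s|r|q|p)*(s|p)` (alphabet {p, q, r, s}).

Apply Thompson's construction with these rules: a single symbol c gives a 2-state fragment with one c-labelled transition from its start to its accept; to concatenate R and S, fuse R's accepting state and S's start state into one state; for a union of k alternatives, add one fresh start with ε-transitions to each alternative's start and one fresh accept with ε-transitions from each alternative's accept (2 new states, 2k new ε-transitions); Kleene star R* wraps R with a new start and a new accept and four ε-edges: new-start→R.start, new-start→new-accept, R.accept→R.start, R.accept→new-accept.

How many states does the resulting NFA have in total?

Per subexpression:
Each of the 8 symbol leaves contributes a 2-state fragment.
  s|p : 6 states
  (s|p)* : 8 states
  s|r|q|p : 10 states
  (s|r|q|p)* : 12 states
  s|p : 6 states
  (s|p)*(s|r|q|p)*(s|p) : 24 states

24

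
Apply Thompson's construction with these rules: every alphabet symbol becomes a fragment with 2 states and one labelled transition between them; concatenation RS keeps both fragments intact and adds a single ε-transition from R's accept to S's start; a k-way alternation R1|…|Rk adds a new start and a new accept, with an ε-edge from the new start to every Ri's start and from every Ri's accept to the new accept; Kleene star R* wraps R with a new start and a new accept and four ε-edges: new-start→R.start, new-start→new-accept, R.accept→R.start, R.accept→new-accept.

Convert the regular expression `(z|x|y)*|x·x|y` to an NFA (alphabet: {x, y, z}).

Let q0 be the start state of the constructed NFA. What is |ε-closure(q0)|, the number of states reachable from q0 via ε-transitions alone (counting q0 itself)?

Work bottom-up. For each fragment F, track |ε-closure(F.start)| and whether F's accept lies in that closure (i.e. whether F accepts ε). A single-symbol fragment has closure size 1 and does not accept ε.
  z|x|y : new start ε-reaches every alternative's start; none of them accept ε, so the new accept is not reached: |closure| = 1 + 1 + 1 + 1 = 4
  (z|x|y)* : the star's fresh start ε-reaches both the body's start and the fresh accept: |closure| = 2 + 4 = 6
  x·x : same as the first factor's closure: |closure| = 1
  (z|x|y)*|x·x|y : new start ε-reaches every alternative's start; at least one alternative accepts ε, so the union's new accept is reached too: |closure| = 1 + 6 + 1 + 1 + 1 = 10

10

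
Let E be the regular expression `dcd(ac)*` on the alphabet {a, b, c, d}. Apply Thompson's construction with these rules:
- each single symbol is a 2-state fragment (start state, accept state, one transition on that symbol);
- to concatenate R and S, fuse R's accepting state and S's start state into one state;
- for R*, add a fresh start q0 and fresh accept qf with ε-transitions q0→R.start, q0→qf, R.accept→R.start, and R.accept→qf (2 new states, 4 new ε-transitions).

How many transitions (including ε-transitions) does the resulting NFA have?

9

Recursing over subexpressions:
Each of the 5 symbol leaves contributes 1 transition (1 symbol, 0 ε).
  ac = 2 transitions (2 symbol, 0 ε)
  (ac)* = 6 transitions (2 symbol, 4 ε)
  dcd(ac)* = 9 transitions (5 symbol, 4 ε)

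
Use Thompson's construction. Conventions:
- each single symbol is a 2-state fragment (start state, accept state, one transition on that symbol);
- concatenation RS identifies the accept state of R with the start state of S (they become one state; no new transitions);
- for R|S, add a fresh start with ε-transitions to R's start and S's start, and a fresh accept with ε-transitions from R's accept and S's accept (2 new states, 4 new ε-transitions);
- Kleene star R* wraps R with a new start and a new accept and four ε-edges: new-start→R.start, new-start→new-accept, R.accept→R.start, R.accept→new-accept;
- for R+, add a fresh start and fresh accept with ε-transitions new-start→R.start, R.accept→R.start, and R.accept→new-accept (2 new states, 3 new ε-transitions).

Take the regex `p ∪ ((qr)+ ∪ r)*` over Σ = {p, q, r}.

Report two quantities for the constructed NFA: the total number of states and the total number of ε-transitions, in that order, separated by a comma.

15, 15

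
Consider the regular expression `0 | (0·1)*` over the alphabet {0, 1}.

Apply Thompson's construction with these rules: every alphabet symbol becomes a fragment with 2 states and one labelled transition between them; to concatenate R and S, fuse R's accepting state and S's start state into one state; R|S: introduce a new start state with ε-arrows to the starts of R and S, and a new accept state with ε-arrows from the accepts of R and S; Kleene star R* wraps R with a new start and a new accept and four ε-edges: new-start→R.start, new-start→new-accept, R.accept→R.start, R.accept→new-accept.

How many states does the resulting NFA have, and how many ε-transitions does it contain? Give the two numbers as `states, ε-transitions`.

Building bottom-up:
Each of the 3 symbol leaves contributes 2 states and 0 ε-transitions.
  0·1 → 3 states, 0 ε-transitions
  (0·1)* → 5 states, 4 ε-transitions
  0 | (0·1)* → 9 states, 8 ε-transitions

9, 8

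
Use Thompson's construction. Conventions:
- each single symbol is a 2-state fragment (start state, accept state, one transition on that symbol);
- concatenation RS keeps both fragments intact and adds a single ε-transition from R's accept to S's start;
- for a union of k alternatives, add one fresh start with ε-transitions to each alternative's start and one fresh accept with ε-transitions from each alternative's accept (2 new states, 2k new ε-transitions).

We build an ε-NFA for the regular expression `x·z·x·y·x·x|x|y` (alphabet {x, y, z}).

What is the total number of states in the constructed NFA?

18

Building bottom-up:
Each of the 8 symbol leaves contributes a 2-state fragment.
  x·z·x·y·x·x → 12 states
  x·z·x·y·x·x|x|y → 18 states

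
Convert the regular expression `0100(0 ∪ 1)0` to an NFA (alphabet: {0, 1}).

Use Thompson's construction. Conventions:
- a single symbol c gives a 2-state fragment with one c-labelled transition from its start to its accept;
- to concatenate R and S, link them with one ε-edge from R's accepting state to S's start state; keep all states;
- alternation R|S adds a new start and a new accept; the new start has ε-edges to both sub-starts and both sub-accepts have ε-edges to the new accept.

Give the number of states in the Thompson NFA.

16

Bottom-up over the parse tree:
Each of the 7 symbol leaves contributes a 2-state fragment.
  0 ∪ 1 — 6 states
  0100(0 ∪ 1)0 — 16 states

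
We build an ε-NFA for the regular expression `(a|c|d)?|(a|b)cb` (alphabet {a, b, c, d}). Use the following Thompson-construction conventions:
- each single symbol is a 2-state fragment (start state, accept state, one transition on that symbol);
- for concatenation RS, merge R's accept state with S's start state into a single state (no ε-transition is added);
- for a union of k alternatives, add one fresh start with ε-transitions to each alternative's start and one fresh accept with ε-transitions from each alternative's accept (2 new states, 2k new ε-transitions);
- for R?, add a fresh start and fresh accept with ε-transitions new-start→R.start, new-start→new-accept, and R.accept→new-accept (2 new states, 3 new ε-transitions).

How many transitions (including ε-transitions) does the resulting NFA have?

24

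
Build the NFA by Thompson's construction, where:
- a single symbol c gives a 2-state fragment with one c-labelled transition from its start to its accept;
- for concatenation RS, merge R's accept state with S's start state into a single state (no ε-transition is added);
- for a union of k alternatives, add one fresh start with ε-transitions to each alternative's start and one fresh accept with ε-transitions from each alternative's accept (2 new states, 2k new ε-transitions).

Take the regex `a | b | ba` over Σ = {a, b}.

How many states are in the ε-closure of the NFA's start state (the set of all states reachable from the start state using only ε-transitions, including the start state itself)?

Compute the ε-closure size of each fragment's start state recursively; a symbol fragment's start has no outgoing ε-edge, so its closure is just itself (size 1).
  ba → |ε-closure| equals the left operand's closure size = 1 (its accept is not ε-reachable, so the closure stops there)
  a | b | ba → new start ε-reaches every alternative's start; none of them accept ε, so the new accept is not reached: |ε-closure| = 1 + 1 + 1 + 1 = 4

4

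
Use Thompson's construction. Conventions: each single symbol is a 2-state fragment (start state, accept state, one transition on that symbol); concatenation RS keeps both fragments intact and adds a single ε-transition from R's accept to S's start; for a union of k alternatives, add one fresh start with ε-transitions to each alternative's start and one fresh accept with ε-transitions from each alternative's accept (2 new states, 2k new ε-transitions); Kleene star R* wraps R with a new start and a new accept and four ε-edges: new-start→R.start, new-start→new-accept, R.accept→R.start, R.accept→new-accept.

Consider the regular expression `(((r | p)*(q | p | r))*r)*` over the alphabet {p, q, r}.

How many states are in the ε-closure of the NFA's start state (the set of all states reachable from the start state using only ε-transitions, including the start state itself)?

Compute the ε-closure size of each fragment's start state recursively; a symbol fragment's start has no outgoing ε-edge, so its closure is just itself (size 1).
  r | p : new start ε-reaches every alternative's start; none of them accept ε, so the new accept is not reached: C = 1 + 1 + 1 = 3
  (r | p)* : C = 1 (new start) + 3 (body) + 1 (new accept) = 5
  q | p | r : C = 1 + 1 + 1 + 1 = 4 (the new accept is not ε-reachable since no branch accepts ε)
  (r | p)*(q | p | r) : C = 5 + 4 = 9 (closure spills across the concat boundary because the left factor accepts ε)
  ((r | p)*(q | p | r))* : C = 1 (new start) + 9 (body) + 1 (new accept) = 11
  ((r | p)*(q | p | r))*r : C = 11 + 1 = 12 (closure spills across the concat boundary because the left factor accepts ε)
  (((r | p)*(q | p | r))*r)* : new start has ε-edges to the inner start and to the new accept, so C = 2 + 12 = 14

14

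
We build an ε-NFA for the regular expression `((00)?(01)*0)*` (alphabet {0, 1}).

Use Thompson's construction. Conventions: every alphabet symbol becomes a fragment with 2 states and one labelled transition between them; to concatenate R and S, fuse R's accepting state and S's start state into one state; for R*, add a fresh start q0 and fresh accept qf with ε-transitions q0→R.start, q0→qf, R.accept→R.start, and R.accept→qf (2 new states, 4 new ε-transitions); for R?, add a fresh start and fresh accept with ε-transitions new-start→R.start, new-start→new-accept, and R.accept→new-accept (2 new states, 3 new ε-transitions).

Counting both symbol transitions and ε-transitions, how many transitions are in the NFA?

Per subexpression:
Each of the 5 symbol leaves contributes 1 transition (1 symbol, 0 ε).
  00 = 2 transitions (2 symbol, 0 ε)
  (00)? = 5 transitions (2 symbol, 3 ε)
  01 = 2 transitions (2 symbol, 0 ε)
  (01)* = 6 transitions (2 symbol, 4 ε)
  (00)?(01)*0 = 12 transitions (5 symbol, 7 ε)
  ((00)?(01)*0)* = 16 transitions (5 symbol, 11 ε)

16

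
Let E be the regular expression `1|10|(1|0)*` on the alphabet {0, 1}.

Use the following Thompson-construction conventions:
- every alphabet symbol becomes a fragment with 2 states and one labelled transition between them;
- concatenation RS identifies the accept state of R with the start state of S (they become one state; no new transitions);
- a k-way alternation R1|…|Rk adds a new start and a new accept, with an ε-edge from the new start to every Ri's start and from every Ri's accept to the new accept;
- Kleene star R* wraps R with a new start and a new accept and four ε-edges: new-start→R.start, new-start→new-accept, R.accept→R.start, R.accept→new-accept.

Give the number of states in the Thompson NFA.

15

By structural recursion:
Each of the 5 symbol leaves contributes a 2-state fragment.
  10 = 3 states
  1|0 = 6 states
  (1|0)* = 8 states
  1|10|(1|0)* = 15 states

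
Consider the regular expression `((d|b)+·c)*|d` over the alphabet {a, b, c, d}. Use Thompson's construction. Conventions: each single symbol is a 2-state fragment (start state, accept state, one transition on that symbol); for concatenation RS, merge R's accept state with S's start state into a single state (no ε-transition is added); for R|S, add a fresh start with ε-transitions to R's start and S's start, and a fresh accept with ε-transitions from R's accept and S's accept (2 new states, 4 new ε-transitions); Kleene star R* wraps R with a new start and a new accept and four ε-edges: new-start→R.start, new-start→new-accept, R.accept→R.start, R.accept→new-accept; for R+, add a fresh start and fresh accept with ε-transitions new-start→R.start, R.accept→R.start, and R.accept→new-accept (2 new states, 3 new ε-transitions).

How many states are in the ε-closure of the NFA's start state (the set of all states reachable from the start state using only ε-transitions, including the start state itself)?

9

Compute the ε-closure size of each fragment's start state recursively; a symbol fragment's start has no outgoing ε-edge, so its closure is just itself (size 1).
  d|b → |closure| = 1 + 1 + 1 = 3 (the new accept is not ε-reachable since no branch accepts ε)
  (d|b)+ → new start ε-reaches only the body's start; the new accept needs a symbol first: |closure| = 1 + 3 = 4
  (d|b)+·c → |closure| equals the left operand's closure size = 4 (its accept is not ε-reachable, so the closure stops there)
  ((d|b)+·c)* → new start has ε-edges to the inner start and to the new accept, so |closure| = 2 + 4 = 6
  ((d|b)+·c)*|d → |closure| = 1 (new start) + (6 + 1) + 1 (new accept, since some branch ε-reaches its own accept) = 9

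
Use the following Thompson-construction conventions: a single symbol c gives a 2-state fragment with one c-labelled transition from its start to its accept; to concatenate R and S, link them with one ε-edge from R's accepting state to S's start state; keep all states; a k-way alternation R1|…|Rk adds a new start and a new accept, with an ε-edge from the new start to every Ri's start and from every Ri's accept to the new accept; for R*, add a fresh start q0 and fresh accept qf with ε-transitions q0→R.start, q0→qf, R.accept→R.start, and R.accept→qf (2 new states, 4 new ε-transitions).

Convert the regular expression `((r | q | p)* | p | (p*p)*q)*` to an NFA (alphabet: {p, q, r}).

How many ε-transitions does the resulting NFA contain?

By structural recursion:
Each of the 7 symbol leaves contributes 0 ε-transitions.
  r | q | p : 6 ε-transitions
  (r | q | p)* : 10 ε-transitions
  p* : 4 ε-transitions
  p*p : 5 ε-transitions
  (p*p)* : 9 ε-transitions
  (p*p)*q : 10 ε-transitions
  (r | q | p)* | p | (p*p)*q : 26 ε-transitions
  ((r | q | p)* | p | (p*p)*q)* : 30 ε-transitions

30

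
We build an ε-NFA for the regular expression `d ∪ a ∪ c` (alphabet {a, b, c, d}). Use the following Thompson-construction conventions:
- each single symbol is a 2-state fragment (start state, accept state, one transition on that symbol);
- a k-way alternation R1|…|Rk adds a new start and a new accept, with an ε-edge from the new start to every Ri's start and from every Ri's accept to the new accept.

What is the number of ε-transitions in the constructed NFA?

6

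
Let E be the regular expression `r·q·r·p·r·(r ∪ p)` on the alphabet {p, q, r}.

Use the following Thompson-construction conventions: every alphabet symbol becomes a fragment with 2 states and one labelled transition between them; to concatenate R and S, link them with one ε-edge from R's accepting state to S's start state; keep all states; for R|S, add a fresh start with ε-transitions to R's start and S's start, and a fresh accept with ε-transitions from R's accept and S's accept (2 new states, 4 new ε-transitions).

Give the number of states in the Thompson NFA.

16

Building bottom-up:
Each of the 7 symbol leaves contributes a 2-state fragment.
  r ∪ p — 6 states
  r·q·r·p·r·(r ∪ p) — 16 states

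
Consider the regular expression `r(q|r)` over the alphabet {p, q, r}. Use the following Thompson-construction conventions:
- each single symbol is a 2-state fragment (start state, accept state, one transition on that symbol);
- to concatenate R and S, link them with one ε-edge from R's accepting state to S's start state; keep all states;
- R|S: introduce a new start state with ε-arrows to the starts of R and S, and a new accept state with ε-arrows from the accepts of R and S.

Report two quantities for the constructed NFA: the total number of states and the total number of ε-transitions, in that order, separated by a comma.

Building bottom-up:
Each of the 3 symbol leaves contributes 2 states and 0 ε-transitions.
  q|r : 6 states, 4 ε-transitions
  r(q|r) : 8 states, 5 ε-transitions

8, 5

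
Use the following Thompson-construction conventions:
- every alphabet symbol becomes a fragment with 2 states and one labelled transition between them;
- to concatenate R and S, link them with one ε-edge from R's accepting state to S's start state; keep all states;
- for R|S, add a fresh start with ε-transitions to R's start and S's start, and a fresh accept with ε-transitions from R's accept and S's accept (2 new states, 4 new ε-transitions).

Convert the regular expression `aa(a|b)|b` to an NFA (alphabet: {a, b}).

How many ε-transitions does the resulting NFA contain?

10

By structural recursion:
Each of the 5 symbol leaves contributes 0 ε-transitions.
  a|b — 4 ε-transitions
  aa(a|b) — 6 ε-transitions
  aa(a|b)|b — 10 ε-transitions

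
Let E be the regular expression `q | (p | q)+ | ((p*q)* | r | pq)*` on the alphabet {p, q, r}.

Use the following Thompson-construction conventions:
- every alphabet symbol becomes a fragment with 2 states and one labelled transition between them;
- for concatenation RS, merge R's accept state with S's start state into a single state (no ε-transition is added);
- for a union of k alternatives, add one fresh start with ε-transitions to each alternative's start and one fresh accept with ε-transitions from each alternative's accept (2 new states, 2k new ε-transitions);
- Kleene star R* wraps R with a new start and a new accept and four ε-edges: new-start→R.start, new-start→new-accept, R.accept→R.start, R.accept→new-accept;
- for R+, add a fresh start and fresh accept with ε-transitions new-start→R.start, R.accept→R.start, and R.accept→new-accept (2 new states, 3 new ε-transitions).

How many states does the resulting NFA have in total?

By structural recursion:
Each of the 8 symbol leaves contributes a 2-state fragment.
  p | q : 6 states
  (p | q)+ : 8 states
  p* : 4 states
  p*q : 5 states
  (p*q)* : 7 states
  pq : 3 states
  (p*q)* | r | pq : 14 states
  ((p*q)* | r | pq)* : 16 states
  q | (p | q)+ | ((p*q)* | r | pq)* : 28 states

28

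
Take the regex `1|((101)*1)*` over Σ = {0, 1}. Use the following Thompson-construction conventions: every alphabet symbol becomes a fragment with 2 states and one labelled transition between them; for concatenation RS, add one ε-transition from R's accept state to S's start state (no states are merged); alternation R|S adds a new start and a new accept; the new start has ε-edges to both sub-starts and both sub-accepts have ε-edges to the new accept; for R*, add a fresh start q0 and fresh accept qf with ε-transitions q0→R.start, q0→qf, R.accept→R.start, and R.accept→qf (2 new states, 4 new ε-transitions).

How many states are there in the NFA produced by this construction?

16

Building bottom-up:
Each of the 5 symbol leaves contributes a 2-state fragment.
  101 → 6 states
  (101)* → 8 states
  (101)*1 → 10 states
  ((101)*1)* → 12 states
  1|((101)*1)* → 16 states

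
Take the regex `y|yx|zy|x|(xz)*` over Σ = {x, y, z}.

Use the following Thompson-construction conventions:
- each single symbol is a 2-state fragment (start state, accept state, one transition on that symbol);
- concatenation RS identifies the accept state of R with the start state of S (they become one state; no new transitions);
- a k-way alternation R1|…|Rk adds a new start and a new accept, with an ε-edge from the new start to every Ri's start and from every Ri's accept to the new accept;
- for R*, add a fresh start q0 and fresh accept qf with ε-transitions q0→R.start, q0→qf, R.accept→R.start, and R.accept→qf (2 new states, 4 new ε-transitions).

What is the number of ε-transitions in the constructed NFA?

Per subexpression:
Each of the 8 symbol leaves contributes 0 ε-transitions.
  yx — 0 ε-transitions
  zy — 0 ε-transitions
  xz — 0 ε-transitions
  (xz)* — 4 ε-transitions
  y|yx|zy|x|(xz)* — 14 ε-transitions

14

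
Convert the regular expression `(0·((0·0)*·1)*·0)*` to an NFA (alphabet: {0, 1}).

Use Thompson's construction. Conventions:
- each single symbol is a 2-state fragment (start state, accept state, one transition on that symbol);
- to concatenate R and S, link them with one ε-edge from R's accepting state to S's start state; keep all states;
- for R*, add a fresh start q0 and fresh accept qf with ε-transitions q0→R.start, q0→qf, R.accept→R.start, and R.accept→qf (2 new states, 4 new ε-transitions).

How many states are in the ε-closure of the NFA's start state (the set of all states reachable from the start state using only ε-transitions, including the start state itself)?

3

Let C(F) = |ε-closure(F.start)| within fragment F, and note whether F accepts ε. Symbol fragments have C = 1 and do not accept ε. Then:
  0·0 : same as the first factor's closure: |ε-closure| = 1
  (0·0)* : the star's fresh start ε-reaches both the body's start and the fresh accept: |ε-closure| = 2 + 1 = 3
  (0·0)*·1 : |ε-closure| = 3 + 1 = 4 (closure spills across the concat boundary because the left factor accepts ε)
  ((0·0)*·1)* : new start has ε-edges to the inner start and to the new accept, so |ε-closure| = 2 + 4 = 6
  0·((0·0)*·1)*·0 : same as the first factor's closure: |ε-closure| = 1
  (0·((0·0)*·1)*·0)* : new start has ε-edges to the inner start and to the new accept, so |ε-closure| = 2 + 1 = 3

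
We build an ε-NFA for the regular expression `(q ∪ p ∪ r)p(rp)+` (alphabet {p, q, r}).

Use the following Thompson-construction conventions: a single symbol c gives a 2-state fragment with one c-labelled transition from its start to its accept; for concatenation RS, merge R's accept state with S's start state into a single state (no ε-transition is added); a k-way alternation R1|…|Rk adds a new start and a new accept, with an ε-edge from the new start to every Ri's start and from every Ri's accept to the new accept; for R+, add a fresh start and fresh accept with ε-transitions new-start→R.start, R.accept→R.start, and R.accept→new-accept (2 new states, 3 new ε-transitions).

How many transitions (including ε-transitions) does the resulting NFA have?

Building bottom-up:
Each of the 6 symbol leaves contributes 1 transition (1 symbol, 0 ε).
  q ∪ p ∪ r — 9 transitions (3 symbol, 6 ε)
  rp — 2 transitions (2 symbol, 0 ε)
  (rp)+ — 5 transitions (2 symbol, 3 ε)
  (q ∪ p ∪ r)p(rp)+ — 15 transitions (6 symbol, 9 ε)

15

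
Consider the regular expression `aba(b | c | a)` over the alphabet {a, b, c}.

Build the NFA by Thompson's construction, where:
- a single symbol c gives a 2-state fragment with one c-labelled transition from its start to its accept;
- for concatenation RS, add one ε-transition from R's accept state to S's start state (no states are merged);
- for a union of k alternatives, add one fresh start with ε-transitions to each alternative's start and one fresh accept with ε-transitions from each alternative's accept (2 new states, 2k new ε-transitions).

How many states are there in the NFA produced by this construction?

14

Bottom-up over the parse tree:
Each of the 6 symbol leaves contributes a 2-state fragment.
  b | c | a : 8 states
  aba(b | c | a) : 14 states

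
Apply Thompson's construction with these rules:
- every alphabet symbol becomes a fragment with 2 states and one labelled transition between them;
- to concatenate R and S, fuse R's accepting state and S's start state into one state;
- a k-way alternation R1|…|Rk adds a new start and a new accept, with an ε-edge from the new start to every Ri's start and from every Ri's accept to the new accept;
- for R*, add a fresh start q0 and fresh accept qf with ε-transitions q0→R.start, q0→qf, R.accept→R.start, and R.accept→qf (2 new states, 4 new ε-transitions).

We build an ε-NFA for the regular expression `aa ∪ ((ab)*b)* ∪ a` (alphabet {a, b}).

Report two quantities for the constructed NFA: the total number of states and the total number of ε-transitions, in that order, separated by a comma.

Building bottom-up:
Each of the 6 symbol leaves contributes 2 states and 0 ε-transitions.
  aa = 3 states, 0 ε-transitions
  ab = 3 states, 0 ε-transitions
  (ab)* = 5 states, 4 ε-transitions
  (ab)*b = 6 states, 4 ε-transitions
  ((ab)*b)* = 8 states, 8 ε-transitions
  aa ∪ ((ab)*b)* ∪ a = 15 states, 14 ε-transitions

15, 14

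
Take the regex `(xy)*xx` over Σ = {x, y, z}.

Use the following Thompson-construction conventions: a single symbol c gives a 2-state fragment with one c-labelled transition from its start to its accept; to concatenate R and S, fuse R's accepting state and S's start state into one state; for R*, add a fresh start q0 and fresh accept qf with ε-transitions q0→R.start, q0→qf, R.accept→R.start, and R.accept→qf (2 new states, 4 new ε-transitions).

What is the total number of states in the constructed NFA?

7

By structural recursion:
Each of the 4 symbol leaves contributes a 2-state fragment.
  xy = 3 states
  (xy)* = 5 states
  (xy)*xx = 7 states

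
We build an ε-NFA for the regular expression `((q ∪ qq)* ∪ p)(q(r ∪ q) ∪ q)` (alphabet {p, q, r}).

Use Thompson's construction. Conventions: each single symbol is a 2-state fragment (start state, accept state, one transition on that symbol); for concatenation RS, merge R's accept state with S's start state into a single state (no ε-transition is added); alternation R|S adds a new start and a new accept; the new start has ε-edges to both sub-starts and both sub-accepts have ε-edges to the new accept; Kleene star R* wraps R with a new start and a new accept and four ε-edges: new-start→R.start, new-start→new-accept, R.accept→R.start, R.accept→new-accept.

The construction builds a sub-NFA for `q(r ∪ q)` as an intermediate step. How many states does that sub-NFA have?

7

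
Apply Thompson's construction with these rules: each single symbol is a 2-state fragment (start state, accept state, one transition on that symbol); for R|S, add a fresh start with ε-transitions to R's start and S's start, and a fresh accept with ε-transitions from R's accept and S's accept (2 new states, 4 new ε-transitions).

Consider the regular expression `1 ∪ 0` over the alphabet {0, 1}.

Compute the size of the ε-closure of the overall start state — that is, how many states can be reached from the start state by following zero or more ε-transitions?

3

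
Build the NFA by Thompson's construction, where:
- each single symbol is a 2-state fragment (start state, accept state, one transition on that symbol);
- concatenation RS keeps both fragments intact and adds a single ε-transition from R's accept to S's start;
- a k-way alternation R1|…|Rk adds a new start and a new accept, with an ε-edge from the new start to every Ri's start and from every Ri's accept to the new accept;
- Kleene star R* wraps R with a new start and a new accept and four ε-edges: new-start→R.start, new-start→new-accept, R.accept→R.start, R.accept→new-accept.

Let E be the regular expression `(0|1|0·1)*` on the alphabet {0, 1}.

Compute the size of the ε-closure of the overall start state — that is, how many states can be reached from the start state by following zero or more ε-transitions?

Work bottom-up. For each fragment F, track |ε-closure(F.start)| and whether F's accept lies in that closure (i.e. whether F accepts ε). A single-symbol fragment has closure size 1 and does not accept ε.
  0·1 — same as the first factor's closure: C = 1
  0|1|0·1 — new start ε-reaches every alternative's start; none of them accept ε, so the new accept is not reached: C = 1 + 1 + 1 + 1 = 4
  (0|1|0·1)* — the star's fresh start ε-reaches both the body's start and the fresh accept: C = 2 + 4 = 6

6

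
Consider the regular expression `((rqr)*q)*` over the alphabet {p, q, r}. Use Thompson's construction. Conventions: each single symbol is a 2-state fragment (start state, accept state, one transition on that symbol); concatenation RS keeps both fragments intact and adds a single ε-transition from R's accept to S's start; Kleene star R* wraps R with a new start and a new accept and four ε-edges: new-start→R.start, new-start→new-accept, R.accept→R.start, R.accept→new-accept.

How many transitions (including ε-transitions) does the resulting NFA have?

15

By structural recursion:
Each of the 4 symbol leaves contributes 1 transition (1 symbol, 0 ε).
  rqr → 5 transitions (3 symbol, 2 ε)
  (rqr)* → 9 transitions (3 symbol, 6 ε)
  (rqr)*q → 11 transitions (4 symbol, 7 ε)
  ((rqr)*q)* → 15 transitions (4 symbol, 11 ε)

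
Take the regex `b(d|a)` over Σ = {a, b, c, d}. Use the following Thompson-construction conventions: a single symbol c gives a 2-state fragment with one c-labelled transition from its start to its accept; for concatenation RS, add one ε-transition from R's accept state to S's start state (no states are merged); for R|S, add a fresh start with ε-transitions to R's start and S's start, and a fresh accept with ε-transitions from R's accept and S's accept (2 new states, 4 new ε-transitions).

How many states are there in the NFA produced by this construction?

Building bottom-up:
Each of the 3 symbol leaves contributes a 2-state fragment.
  d|a : 6 states
  b(d|a) : 8 states

8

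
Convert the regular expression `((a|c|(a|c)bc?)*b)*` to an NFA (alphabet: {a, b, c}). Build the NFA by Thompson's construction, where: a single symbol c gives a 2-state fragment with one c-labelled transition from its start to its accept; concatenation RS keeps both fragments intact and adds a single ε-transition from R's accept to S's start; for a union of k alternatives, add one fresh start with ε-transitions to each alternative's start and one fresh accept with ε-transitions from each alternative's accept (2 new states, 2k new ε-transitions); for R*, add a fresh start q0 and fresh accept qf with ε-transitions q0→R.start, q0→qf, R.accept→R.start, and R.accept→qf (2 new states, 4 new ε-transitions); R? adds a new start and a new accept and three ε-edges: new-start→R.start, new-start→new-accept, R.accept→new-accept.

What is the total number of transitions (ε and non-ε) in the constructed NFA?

31

Bottom-up over the parse tree:
Each of the 7 symbol leaves contributes 1 transition (1 symbol, 0 ε).
  a|c = 6 transitions (2 symbol, 4 ε)
  c? = 4 transitions (1 symbol, 3 ε)
  (a|c)bc? = 13 transitions (4 symbol, 9 ε)
  a|c|(a|c)bc? = 21 transitions (6 symbol, 15 ε)
  (a|c|(a|c)bc?)* = 25 transitions (6 symbol, 19 ε)
  (a|c|(a|c)bc?)*b = 27 transitions (7 symbol, 20 ε)
  ((a|c|(a|c)bc?)*b)* = 31 transitions (7 symbol, 24 ε)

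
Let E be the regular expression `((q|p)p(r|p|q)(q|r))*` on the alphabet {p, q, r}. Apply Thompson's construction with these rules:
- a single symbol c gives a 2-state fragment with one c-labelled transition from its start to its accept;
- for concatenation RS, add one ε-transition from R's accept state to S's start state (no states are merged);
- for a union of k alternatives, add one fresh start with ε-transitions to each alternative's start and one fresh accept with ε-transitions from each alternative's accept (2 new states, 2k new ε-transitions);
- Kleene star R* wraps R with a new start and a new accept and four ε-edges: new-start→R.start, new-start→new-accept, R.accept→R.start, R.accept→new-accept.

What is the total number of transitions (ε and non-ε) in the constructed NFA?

29

Building bottom-up:
Each of the 8 symbol leaves contributes 1 transition (1 symbol, 0 ε).
  q|p → 6 transitions (2 symbol, 4 ε)
  r|p|q → 9 transitions (3 symbol, 6 ε)
  q|r → 6 transitions (2 symbol, 4 ε)
  (q|p)p(r|p|q)(q|r) → 25 transitions (8 symbol, 17 ε)
  ((q|p)p(r|p|q)(q|r))* → 29 transitions (8 symbol, 21 ε)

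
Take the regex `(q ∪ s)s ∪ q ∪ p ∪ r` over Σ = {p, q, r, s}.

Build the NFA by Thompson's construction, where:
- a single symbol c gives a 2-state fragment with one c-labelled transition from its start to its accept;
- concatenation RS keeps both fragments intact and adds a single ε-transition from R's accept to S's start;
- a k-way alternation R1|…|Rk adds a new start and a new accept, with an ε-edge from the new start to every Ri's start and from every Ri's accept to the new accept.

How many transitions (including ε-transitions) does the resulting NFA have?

Recursing over subexpressions:
Each of the 6 symbol leaves contributes 1 transition (1 symbol, 0 ε).
  q ∪ s : 6 transitions (2 symbol, 4 ε)
  (q ∪ s)s : 8 transitions (3 symbol, 5 ε)
  (q ∪ s)s ∪ q ∪ p ∪ r : 19 transitions (6 symbol, 13 ε)

19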